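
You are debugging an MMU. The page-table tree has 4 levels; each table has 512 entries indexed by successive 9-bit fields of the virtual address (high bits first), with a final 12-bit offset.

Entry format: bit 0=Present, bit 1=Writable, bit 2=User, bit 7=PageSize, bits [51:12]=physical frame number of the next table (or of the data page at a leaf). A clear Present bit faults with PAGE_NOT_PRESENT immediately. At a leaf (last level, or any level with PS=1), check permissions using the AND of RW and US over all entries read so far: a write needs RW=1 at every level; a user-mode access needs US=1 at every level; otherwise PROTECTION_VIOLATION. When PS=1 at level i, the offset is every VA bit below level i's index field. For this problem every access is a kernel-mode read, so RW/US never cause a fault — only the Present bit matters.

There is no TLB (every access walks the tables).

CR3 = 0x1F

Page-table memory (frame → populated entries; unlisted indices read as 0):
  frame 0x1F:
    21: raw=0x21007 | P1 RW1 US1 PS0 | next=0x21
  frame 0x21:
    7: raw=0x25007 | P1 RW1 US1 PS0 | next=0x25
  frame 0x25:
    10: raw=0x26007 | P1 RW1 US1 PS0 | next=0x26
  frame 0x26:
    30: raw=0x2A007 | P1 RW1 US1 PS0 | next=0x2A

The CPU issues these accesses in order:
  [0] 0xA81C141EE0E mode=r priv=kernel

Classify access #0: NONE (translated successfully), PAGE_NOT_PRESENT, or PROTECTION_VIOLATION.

Per-access translation:
#0 VA=0xA81C141EE0E (r,kernel):
  L0: frame=0x1F idx=21 entry=0x21007 [P=1 RW=1 US=1 PS=0]
  L1: frame=0x21 idx=7 entry=0x25007 [P=1 RW=1 US=1 PS=0]
  L2: frame=0x25 idx=10 entry=0x26007 [P=1 RW=1 US=1 PS=0]
  L3: frame=0x26 idx=30 entry=0x2A007 [P=1 RW=1 US=1 PS=0]
  ✓ 0x2AE0E  — 4 lookups

Access #0 fault: NONE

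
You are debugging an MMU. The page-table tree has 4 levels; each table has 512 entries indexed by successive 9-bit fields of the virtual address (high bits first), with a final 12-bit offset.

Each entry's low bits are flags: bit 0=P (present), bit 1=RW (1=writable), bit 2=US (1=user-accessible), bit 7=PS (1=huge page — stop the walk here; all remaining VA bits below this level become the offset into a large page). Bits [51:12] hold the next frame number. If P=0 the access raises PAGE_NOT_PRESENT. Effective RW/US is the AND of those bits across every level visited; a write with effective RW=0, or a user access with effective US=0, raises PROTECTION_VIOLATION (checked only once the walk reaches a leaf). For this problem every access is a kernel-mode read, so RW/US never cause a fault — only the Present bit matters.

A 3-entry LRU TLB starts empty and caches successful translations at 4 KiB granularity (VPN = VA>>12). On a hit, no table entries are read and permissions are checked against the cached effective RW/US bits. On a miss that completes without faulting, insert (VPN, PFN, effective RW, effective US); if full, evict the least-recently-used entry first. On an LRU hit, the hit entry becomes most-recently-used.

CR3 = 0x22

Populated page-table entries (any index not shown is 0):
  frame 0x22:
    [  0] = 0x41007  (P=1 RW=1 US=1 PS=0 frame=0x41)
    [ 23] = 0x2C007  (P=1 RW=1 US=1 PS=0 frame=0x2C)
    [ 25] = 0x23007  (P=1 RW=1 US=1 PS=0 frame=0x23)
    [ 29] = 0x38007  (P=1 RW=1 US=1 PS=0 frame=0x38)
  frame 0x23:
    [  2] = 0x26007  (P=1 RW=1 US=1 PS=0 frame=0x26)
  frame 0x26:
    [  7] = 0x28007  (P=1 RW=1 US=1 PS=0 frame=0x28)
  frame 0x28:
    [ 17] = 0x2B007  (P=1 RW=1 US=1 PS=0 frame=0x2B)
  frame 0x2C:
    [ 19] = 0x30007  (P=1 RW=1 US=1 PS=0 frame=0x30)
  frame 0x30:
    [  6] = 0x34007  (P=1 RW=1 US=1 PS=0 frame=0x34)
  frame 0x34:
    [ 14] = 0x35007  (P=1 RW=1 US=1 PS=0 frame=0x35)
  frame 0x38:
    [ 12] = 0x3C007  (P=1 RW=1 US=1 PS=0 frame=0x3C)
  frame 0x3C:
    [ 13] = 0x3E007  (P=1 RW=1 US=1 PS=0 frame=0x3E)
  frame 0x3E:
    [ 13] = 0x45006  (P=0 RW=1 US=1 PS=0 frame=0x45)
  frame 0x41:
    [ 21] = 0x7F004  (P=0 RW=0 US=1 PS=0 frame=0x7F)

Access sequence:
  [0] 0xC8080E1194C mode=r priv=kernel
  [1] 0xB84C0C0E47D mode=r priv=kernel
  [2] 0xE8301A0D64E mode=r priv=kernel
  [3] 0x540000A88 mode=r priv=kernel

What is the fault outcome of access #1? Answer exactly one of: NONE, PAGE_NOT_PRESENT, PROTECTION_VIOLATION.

Walk each access:
#0 VA=0xC8080E1194C (r,kernel):
  L0: frame=0x22 idx=25 entry=0x23007 [P=1 RW=1 US=1 PS=0]
  L1: frame=0x23 idx=2 entry=0x26007 [P=1 RW=1 US=1 PS=0]
  L2: frame=0x26 idx=7 entry=0x28007 [P=1 RW=1 US=1 PS=0]
  L3: frame=0x28 idx=17 entry=0x2B007 [P=1 RW=1 US=1 PS=0]
  ⇒ phys 0x2B94C  [4 reads]
#1 VA=0xB84C0C0E47D (r,kernel):
  L0: frame=0x22 idx=23 entry=0x2C007 [P=1 RW=1 US=1 PS=0]
  L1: frame=0x2C idx=19 entry=0x30007 [P=1 RW=1 US=1 PS=0]
  L2: frame=0x30 idx=6 entry=0x34007 [P=1 RW=1 US=1 PS=0]
  L3: frame=0x34 idx=14 entry=0x35007 [P=1 RW=1 US=1 PS=0]
  ⇒ phys 0x3547D  [4 reads]
#2 VA=0xE8301A0D64E (r,kernel):
  L0: frame=0x22 idx=29 entry=0x38007 [P=1 RW=1 US=1 PS=0]
  L1: frame=0x38 idx=12 entry=0x3C007 [P=1 RW=1 US=1 PS=0]
  L2: frame=0x3C idx=13 entry=0x3E007 [P=1 RW=1 US=1 PS=0]
  L3: frame=0x3E idx=13 entry=0x45006 [P=0 RW=1 US=1 PS=0]
  → PAGE_NOT_PRESENT  (4 entries read)
#3 VA=0x540000A88 (r,kernel):
  L0: frame=0x22 idx=0 entry=0x41007 [P=1 RW=1 US=1 PS=0]
  L1: frame=0x41 idx=21 entry=0x7F004 [P=0 RW=0 US=1 PS=0]
  → PAGE_NOT_PRESENT  (2 entries read)

Access #1 fault: NONE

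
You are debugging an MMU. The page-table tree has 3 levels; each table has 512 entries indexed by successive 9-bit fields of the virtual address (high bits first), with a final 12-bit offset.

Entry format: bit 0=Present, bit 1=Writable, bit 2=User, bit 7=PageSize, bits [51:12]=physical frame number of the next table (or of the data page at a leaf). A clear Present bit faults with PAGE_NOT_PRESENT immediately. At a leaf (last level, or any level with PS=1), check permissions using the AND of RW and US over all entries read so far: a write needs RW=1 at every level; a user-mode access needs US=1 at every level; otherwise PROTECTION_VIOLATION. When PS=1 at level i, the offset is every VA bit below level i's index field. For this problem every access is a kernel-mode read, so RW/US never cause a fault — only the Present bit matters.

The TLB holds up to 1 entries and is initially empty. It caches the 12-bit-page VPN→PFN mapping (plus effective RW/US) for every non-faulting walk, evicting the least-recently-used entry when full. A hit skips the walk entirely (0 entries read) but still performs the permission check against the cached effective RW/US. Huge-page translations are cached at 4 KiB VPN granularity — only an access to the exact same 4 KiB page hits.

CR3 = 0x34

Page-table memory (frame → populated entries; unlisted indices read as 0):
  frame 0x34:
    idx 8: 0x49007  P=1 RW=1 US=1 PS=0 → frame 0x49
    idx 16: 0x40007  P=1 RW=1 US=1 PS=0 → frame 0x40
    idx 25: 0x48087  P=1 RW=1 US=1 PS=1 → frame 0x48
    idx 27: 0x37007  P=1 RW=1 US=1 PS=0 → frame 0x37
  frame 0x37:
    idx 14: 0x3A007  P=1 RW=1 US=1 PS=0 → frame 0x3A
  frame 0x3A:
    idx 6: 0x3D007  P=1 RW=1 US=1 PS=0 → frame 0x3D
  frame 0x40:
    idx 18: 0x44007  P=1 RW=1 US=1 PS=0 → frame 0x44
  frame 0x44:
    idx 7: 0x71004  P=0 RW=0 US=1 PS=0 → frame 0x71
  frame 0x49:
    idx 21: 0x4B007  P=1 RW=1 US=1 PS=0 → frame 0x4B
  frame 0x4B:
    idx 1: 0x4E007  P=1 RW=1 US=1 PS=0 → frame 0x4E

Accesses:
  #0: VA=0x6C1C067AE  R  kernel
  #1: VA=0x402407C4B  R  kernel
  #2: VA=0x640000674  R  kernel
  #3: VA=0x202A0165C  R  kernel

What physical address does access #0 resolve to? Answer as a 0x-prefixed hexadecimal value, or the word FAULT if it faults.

Trace:
#0 VA=0x6C1C067AE (r,kernel):
  L0: frame=0x34 idx=27 entry=0x37007 [P=1 RW=1 US=1 PS=0]
  L1: frame=0x37 idx=14 entry=0x3A007 [P=1 RW=1 US=1 PS=0]
  L2: frame=0x3A idx=6 entry=0x3D007 [P=1 RW=1 US=1 PS=0]
  → PA=0x3D7AE  (3 entries read)
#1 VA=0x402407C4B (r,kernel):
  L0: frame=0x34 idx=16 entry=0x40007 [P=1 RW=1 US=1 PS=0]
  L1: frame=0x40 idx=18 entry=0x44007 [P=1 RW=1 US=1 PS=0]
  L2: frame=0x44 idx=7 entry=0x71004 [P=0 RW=0 US=1 PS=0]
  ⇒ fault: PAGE_NOT_PRESENT  — 3 lookups
#2 VA=0x640000674 (r,kernel):
  L0: frame=0x34 idx=25 entry=0x48087 [P=1 RW=1 US=1 PS=1]
  → PA=0x48674 (huge @L0)  (1 entries read)
#3 VA=0x202A0165C (r,kernel):
  L0: frame=0x34 idx=8 entry=0x49007 [P=1 RW=1 US=1 PS=0]
  L1: frame=0x49 idx=21 entry=0x4B007 [P=1 RW=1 US=1 PS=0]
  L2: frame=0x4B idx=1 entry=0x4E007 [P=1 RW=1 US=1 PS=0]
  → PA=0x4E65C  (3 entries read)

Access #0 PA: 0x3D7AE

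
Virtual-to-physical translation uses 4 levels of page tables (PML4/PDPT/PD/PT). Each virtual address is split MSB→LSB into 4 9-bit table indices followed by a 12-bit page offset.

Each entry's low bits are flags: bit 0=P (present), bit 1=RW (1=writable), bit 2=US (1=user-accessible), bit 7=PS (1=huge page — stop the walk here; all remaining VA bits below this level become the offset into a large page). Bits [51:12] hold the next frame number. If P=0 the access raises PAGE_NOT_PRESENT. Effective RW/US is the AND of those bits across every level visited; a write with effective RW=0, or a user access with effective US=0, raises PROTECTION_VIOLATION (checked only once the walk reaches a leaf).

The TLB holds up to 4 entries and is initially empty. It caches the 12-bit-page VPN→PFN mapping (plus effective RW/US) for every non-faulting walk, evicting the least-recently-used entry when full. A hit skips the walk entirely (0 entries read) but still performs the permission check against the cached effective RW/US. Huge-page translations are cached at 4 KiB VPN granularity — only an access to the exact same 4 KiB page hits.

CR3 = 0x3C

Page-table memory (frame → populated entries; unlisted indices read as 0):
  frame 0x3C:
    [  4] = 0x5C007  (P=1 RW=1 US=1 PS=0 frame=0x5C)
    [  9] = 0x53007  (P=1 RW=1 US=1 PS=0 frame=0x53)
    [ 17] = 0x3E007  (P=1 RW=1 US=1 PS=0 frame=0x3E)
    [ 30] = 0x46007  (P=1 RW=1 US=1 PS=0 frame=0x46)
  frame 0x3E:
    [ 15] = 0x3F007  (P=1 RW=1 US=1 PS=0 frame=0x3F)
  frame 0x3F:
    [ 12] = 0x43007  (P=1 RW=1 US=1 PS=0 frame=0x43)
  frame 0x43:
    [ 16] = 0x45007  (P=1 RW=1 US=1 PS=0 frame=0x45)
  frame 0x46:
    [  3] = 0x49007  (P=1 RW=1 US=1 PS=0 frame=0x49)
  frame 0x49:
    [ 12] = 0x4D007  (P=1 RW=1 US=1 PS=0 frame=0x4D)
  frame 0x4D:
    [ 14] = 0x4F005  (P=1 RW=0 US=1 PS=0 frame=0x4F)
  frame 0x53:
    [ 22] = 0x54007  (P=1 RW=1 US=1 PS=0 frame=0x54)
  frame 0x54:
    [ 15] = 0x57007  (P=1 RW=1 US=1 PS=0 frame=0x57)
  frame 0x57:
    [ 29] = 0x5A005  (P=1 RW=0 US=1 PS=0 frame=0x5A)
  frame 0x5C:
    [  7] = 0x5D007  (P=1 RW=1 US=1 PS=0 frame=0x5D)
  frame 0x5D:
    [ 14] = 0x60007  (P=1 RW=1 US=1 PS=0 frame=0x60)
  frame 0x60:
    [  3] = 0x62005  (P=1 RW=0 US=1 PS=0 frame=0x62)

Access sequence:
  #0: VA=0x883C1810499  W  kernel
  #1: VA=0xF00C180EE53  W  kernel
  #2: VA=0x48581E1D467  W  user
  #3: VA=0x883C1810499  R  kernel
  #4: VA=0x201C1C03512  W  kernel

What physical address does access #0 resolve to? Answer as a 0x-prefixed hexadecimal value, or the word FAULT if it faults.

Per-access translation:
#0 VA=0x883C1810499 (w,kernel):
  lvl0: tbl 0x3C, slot 17 ⇒ 0x3E007 (P1/RW1/US1/PS0)
  lvl1: tbl 0x3E, slot 15 ⇒ 0x3F007 (P1/RW1/US1/PS0)
  lvl2: tbl 0x3F, slot 12 ⇒ 0x43007 (P1/RW1/US1/PS0)
  lvl3: tbl 0x43, slot 16 ⇒ 0x45007 (P1/RW1/US1/PS0)
  ✓ 0x45499  — 4 lookups
#1 VA=0xF00C180EE53 (w,kernel):
  lvl0: tbl 0x3C, slot 30 ⇒ 0x46007 (P1/RW1/US1/PS0)
  lvl1: tbl 0x46, slot 3 ⇒ 0x49007 (P1/RW1/US1/PS0)
  lvl2: tbl 0x49, slot 12 ⇒ 0x4D007 (P1/RW1/US1/PS0)
  lvl3: tbl 0x4D, slot 14 ⇒ 0x4F005 (P1/RW0/US1/PS0)
  ⇒ fault: PROTECTION_VIOLATION  — 4 lookups
#2 VA=0x48581E1D467 (w,user):
  lvl0: tbl 0x3C, slot 9 ⇒ 0x53007 (P1/RW1/US1/PS0)
  lvl1: tbl 0x53, slot 22 ⇒ 0x54007 (P1/RW1/US1/PS0)
  lvl2: tbl 0x54, slot 15 ⇒ 0x57007 (P1/RW1/US1/PS0)
  lvl3: tbl 0x57, slot 29 ⇒ 0x5A005 (P1/RW0/US1/PS0)
  ⇒ fault: PROTECTION_VIOLATION  — 4 lookups
#3 VA=0x883C1810499 (r,kernel):
  TLB hit vpn=0x883C1810 → PA=0x45499
#4 VA=0x201C1C03512 (w,kernel):
  lvl0: tbl 0x3C, slot 4 ⇒ 0x5C007 (P1/RW1/US1/PS0)
  lvl1: tbl 0x5C, slot 7 ⇒ 0x5D007 (P1/RW1/US1/PS0)
  lvl2: tbl 0x5D, slot 14 ⇒ 0x60007 (P1/RW1/US1/PS0)
  lvl3: tbl 0x60, slot 3 ⇒ 0x62005 (P1/RW0/US1/PS0)
  ⇒ fault: PROTECTION_VIOLATION  — 4 lookups

Access #0 PA: 0x45499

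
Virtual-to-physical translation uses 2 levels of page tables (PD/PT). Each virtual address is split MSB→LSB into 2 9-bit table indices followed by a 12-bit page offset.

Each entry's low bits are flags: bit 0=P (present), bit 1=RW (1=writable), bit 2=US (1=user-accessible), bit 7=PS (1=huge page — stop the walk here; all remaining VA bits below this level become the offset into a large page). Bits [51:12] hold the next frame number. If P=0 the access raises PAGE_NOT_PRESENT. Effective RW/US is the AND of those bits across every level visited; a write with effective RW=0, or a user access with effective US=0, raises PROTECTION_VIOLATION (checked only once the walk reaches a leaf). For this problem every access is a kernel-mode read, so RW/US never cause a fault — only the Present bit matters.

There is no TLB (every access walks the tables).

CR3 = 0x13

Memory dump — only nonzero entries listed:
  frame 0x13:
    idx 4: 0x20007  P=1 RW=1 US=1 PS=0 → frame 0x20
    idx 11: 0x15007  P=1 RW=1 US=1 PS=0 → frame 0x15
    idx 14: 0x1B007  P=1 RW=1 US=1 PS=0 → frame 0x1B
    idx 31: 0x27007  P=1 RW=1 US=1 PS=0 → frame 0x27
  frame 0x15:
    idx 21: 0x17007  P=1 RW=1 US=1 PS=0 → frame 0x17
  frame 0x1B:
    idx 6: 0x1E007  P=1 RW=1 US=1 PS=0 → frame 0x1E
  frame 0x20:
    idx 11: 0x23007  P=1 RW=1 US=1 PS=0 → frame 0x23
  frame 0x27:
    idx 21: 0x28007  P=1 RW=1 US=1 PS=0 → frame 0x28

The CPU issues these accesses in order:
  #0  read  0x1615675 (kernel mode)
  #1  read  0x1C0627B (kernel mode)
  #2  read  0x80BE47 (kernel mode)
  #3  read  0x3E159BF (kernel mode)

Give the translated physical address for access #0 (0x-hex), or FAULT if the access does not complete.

Per-access translation:
#0 VA=0x1615675 (r,kernel):
  [0] read 0x13 idx=11: raw=0x15007 flags P=1 W=1 U=1 S=0
  [1] read 0x15 idx=21: raw=0x17007 flags P=1 W=1 U=1 S=0
  ✓ 0x17675  — 2 lookups
#1 VA=0x1C0627B (r,kernel):
  [0] read 0x13 idx=14: raw=0x1B007 flags P=1 W=1 U=1 S=0
  [1] read 0x1B idx=6: raw=0x1E007 flags P=1 W=1 U=1 S=0
  ✓ 0x1E27B  — 2 lookups
#2 VA=0x80BE47 (r,kernel):
  [0] read 0x13 idx=4: raw=0x20007 flags P=1 W=1 U=1 S=0
  [1] read 0x20 idx=11: raw=0x23007 flags P=1 W=1 U=1 S=0
  ✓ 0x23E47  — 2 lookups
#3 VA=0x3E159BF (r,kernel):
  [0] read 0x13 idx=31: raw=0x27007 flags P=1 W=1 U=1 S=0
  [1] read 0x27 idx=21: raw=0x28007 flags P=1 W=1 U=1 S=0
  ✓ 0x289BF  — 2 lookups

Access #0 PA: 0x17675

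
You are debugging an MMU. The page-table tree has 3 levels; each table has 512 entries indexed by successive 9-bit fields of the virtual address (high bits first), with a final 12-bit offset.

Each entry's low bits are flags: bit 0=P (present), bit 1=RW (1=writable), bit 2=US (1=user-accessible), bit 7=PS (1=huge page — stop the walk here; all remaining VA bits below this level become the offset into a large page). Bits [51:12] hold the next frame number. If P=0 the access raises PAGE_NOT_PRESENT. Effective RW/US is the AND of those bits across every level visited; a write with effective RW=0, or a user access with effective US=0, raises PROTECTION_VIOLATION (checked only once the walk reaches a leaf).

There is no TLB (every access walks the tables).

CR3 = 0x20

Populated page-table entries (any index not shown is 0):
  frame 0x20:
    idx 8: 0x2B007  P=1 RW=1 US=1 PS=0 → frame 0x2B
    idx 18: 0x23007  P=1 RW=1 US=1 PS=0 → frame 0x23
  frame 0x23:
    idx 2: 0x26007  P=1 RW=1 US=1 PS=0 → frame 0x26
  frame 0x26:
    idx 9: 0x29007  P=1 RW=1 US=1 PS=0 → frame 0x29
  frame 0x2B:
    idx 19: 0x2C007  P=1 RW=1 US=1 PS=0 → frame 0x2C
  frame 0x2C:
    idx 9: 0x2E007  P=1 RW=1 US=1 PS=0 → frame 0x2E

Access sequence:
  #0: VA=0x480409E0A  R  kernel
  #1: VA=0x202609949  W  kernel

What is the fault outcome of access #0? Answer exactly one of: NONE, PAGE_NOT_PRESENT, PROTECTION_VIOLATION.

Walk each access:
#0 VA=0x480409E0A (r,kernel):
  [0] read 0x20 idx=18: raw=0x23007 flags P=1 W=1 U=1 S=0
  [1] read 0x23 idx=2: raw=0x26007 flags P=1 W=1 U=1 S=0
  [2] read 0x26 idx=9: raw=0x29007 flags P=1 W=1 U=1 S=0
  → PA=0x29E0A  (3 entries read)
#1 VA=0x202609949 (w,kernel):
  [0] read 0x20 idx=8: raw=0x2B007 flags P=1 W=1 U=1 S=0
  [1] read 0x2B idx=19: raw=0x2C007 flags P=1 W=1 U=1 S=0
  [2] read 0x2C idx=9: raw=0x2E007 flags P=1 W=1 U=1 S=0
  → PA=0x2E949  (3 entries read)

Access #0 fault: NONE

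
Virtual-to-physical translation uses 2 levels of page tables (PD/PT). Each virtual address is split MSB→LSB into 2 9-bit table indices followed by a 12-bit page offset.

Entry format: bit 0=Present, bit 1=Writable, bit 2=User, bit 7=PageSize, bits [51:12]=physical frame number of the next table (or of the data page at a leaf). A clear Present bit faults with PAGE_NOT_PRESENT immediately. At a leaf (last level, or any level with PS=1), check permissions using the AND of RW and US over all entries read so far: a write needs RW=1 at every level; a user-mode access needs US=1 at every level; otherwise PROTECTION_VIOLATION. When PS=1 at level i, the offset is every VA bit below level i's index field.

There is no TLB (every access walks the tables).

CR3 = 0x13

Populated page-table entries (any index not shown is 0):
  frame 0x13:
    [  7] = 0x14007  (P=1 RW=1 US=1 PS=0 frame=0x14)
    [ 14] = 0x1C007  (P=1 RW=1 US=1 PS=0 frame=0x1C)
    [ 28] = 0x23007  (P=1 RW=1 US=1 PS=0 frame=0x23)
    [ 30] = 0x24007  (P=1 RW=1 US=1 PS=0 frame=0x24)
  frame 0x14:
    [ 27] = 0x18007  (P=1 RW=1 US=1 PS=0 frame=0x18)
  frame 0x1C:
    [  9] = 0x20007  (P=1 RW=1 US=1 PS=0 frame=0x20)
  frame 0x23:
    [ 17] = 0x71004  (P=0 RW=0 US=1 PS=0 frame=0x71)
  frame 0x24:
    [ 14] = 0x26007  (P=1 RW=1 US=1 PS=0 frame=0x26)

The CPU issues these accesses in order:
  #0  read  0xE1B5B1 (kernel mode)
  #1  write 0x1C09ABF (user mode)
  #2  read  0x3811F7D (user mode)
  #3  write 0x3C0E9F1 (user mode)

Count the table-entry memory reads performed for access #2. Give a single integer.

Walk each access:
#0 VA=0xE1B5B1 (r,kernel):
  L0 @0x13[7] → 0x14007  P=1,RW=1,US=1,PS=0
  L1 @0x14[27] → 0x18007  P=1,RW=1,US=1,PS=0
  → PA=0x185B1  (2 entries read)
#1 VA=0x1C09ABF (w,user):
  L0 @0x13[14] → 0x1C007  P=1,RW=1,US=1,PS=0
  L1 @0x1C[9] → 0x20007  P=1,RW=1,US=1,PS=0
  → PA=0x20ABF  (2 entries read)
#2 VA=0x3811F7D (r,user):
  L0 @0x13[28] → 0x23007  P=1,RW=1,US=1,PS=0
  L1 @0x23[17] → 0x71004  P=0,RW=0,US=1,PS=0
  ⇒ fault: PAGE_NOT_PRESENT  — 2 lookups
#3 VA=0x3C0E9F1 (w,user):
  L0 @0x13[30] → 0x24007  P=1,RW=1,US=1,PS=0
  L1 @0x24[14] → 0x26007  P=1,RW=1,US=1,PS=0
  → PA=0x269F1  (2 entries read)

Entries read for #2: 2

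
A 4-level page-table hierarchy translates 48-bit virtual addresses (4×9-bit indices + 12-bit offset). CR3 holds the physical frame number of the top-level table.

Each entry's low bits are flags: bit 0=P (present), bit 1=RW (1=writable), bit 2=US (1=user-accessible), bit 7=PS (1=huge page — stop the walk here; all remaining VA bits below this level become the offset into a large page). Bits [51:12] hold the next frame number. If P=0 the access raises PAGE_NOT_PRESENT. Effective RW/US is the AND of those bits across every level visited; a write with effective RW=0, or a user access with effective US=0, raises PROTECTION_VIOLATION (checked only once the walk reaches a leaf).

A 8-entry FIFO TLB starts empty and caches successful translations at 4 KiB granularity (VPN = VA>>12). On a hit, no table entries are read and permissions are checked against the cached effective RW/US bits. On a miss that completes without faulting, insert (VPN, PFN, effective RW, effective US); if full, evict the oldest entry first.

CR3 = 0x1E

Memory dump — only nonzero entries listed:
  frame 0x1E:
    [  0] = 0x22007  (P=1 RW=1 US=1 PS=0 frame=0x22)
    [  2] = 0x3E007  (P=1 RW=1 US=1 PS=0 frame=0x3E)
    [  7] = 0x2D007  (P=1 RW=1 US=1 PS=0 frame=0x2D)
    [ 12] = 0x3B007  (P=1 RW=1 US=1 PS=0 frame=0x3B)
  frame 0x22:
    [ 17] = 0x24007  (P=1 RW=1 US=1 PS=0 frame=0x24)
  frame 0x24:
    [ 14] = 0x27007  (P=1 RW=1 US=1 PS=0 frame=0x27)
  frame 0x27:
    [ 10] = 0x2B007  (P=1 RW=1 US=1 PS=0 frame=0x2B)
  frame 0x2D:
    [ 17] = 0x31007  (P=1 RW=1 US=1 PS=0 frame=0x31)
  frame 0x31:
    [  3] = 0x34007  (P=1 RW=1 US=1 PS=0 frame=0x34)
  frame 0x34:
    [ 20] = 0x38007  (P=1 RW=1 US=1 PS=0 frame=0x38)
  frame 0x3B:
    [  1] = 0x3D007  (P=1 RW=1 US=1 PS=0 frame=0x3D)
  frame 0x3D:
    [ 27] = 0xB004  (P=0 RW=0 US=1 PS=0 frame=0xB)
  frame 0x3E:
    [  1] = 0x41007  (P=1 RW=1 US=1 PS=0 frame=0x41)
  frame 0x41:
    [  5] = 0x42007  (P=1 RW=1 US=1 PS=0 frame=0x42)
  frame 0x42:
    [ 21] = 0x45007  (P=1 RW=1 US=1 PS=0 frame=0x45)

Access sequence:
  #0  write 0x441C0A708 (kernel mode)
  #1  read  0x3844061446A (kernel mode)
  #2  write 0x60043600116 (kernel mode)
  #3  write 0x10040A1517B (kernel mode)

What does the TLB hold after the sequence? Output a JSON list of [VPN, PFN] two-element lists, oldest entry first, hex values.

Trace:
#0 VA=0x441C0A708 (w,kernel):
  L0: frame=0x1E idx=0 entry=0x22007 [P=1 RW=1 US=1 PS=0]
  L1: frame=0x22 idx=17 entry=0x24007 [P=1 RW=1 US=1 PS=0]
  L2: frame=0x24 idx=14 entry=0x27007 [P=1 RW=1 US=1 PS=0]
  L3: frame=0x27 idx=10 entry=0x2B007 [P=1 RW=1 US=1 PS=0]
  ✓ 0x2B708  — 4 lookups
#1 VA=0x3844061446A (r,kernel):
  L0: frame=0x1E idx=7 entry=0x2D007 [P=1 RW=1 US=1 PS=0]
  L1: frame=0x2D idx=17 entry=0x31007 [P=1 RW=1 US=1 PS=0]
  L2: frame=0x31 idx=3 entry=0x34007 [P=1 RW=1 US=1 PS=0]
  L3: frame=0x34 idx=20 entry=0x38007 [P=1 RW=1 US=1 PS=0]
  ✓ 0x3846A  — 4 lookups
#2 VA=0x60043600116 (w,kernel):
  L0: frame=0x1E idx=12 entry=0x3B007 [P=1 RW=1 US=1 PS=0]
  L1: frame=0x3B idx=1 entry=0x3D007 [P=1 RW=1 US=1 PS=0]
  L2: frame=0x3D idx=27 entry=0xB004 [P=0 RW=0 US=1 PS=0]
  ⇒ fault: PAGE_NOT_PRESENT  — 3 lookups
#3 VA=0x10040A1517B (w,kernel):
  L0: frame=0x1E idx=2 entry=0x3E007 [P=1 RW=1 US=1 PS=0]
  L1: frame=0x3E idx=1 entry=0x41007 [P=1 RW=1 US=1 PS=0]
  L2: frame=0x41 idx=5 entry=0x42007 [P=1 RW=1 US=1 PS=0]
  L3: frame=0x42 idx=21 entry=0x45007 [P=1 RW=1 US=1 PS=0]
  ✓ 0x4517B  — 4 lookups

TLB: [["0x441C0A", "0x2B"], ["0x38440614", "0x38"], ["0x10040A15", "0x45"]]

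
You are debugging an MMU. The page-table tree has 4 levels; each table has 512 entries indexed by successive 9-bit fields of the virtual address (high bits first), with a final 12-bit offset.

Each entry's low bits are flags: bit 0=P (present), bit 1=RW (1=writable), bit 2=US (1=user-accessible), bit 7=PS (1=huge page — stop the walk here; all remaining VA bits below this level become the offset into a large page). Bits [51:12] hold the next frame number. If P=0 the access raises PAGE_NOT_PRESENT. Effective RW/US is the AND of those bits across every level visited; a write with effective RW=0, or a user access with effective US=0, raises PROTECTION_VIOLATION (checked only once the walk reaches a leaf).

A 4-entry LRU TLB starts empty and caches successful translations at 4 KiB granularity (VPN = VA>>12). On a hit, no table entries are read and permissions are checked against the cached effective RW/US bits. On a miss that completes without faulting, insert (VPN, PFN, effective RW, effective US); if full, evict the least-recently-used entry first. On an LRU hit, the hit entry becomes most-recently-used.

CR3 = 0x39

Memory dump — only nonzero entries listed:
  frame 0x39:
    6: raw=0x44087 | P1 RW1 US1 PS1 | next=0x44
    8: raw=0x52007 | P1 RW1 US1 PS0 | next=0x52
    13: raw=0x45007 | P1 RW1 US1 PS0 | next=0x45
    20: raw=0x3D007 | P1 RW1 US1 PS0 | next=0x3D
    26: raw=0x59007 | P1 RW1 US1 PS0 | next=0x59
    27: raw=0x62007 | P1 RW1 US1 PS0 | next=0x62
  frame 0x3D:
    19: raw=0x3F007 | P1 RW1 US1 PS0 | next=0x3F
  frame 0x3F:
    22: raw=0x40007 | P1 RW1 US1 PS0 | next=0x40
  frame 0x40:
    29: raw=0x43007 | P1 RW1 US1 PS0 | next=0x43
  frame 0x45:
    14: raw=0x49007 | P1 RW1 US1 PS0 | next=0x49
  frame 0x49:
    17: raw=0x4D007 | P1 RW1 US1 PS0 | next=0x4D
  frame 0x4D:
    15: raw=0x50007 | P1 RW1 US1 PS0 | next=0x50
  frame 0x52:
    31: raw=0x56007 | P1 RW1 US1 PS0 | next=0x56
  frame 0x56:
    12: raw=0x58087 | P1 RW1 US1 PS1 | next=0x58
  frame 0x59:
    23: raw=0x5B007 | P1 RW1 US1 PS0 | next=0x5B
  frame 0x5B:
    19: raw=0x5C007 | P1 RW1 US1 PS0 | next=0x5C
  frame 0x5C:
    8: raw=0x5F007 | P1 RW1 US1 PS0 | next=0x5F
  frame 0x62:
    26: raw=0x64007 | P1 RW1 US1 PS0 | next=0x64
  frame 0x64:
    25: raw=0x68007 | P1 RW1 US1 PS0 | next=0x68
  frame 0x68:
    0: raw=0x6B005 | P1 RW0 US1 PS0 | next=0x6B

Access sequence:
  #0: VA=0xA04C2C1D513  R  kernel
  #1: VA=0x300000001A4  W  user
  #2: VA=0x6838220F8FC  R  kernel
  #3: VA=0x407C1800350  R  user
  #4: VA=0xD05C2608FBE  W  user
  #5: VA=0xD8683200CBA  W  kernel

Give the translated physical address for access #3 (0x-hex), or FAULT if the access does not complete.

Trace:
#0 VA=0xA04C2C1D513 (r,kernel):
  L0 @0x39[20] → 0x3D007  P=1,RW=1,US=1,PS=0
  L1 @0x3D[19] → 0x3F007  P=1,RW=1,US=1,PS=0
  L2 @0x3F[22] → 0x40007  P=1,RW=1,US=1,PS=0
  L3 @0x40[29] → 0x43007  P=1,RW=1,US=1,PS=0
  → PA=0x43513  (4 entries read)
#1 VA=0x300000001A4 (w,user):
  L0 @0x39[6] → 0x44087  P=1,RW=1,US=1,PS=1
  → PA=0x441A4 (huge @L0)  (1 entries read)
#2 VA=0x6838220F8FC (r,kernel):
  L0 @0x39[13] → 0x45007  P=1,RW=1,US=1,PS=0
  L1 @0x45[14] → 0x49007  P=1,RW=1,US=1,PS=0
  L2 @0x49[17] → 0x4D007  P=1,RW=1,US=1,PS=0
  L3 @0x4D[15] → 0x50007  P=1,RW=1,US=1,PS=0
  → PA=0x508FC  (4 entries read)
#3 VA=0x407C1800350 (r,user):
  L0 @0x39[8] → 0x52007  P=1,RW=1,US=1,PS=0
  L1 @0x52[31] → 0x56007  P=1,RW=1,US=1,PS=0
  L2 @0x56[12] → 0x58087  P=1,RW=1,US=1,PS=1
  → PA=0x58350 (huge @L2)  (3 entries read)
#4 VA=0xD05C2608FBE (w,user):
  L0 @0x39[26] → 0x59007  P=1,RW=1,US=1,PS=0
  L1 @0x59[23] → 0x5B007  P=1,RW=1,US=1,PS=0
  L2 @0x5B[19] → 0x5C007  P=1,RW=1,US=1,PS=0
  L3 @0x5C[8] → 0x5F007  P=1,RW=1,US=1,PS=0
  → PA=0x5FFBE  (4 entries read)
#5 VA=0xD8683200CBA (w,kernel):
  L0 @0x39[27] → 0x62007  P=1,RW=1,US=1,PS=0
  L1 @0x62[26] → 0x64007  P=1,RW=1,US=1,PS=0
  L2 @0x64[25] → 0x68007  P=1,RW=1,US=1,PS=0
  L3 @0x68[0] → 0x6B005  P=1,RW=0,US=1,PS=0
  ✗ PROTECTION_VIOLATION  [4 reads]

Access #3 PA: 0x58350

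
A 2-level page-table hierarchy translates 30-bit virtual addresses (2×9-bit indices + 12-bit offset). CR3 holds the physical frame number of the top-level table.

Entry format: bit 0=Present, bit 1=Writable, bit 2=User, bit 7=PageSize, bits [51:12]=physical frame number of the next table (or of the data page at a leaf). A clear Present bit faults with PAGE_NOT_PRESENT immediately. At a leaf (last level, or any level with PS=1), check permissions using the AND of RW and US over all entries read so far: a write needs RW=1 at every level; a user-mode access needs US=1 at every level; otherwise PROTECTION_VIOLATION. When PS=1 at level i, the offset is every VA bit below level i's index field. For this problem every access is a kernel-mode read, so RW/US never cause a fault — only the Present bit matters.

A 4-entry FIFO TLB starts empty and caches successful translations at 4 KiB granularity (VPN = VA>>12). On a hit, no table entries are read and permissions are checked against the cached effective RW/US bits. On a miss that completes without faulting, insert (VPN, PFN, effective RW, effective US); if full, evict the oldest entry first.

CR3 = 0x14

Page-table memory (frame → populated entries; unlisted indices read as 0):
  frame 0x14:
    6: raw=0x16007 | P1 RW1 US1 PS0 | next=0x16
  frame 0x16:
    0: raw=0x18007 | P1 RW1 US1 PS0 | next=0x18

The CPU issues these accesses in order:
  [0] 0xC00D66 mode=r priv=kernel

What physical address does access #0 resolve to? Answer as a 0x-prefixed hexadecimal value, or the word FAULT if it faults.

Per-access translation:
#0 VA=0xC00D66 (r,kernel):
  [0] read 0x14 idx=6: raw=0x16007 flags P=1 W=1 U=1 S=0
  [1] read 0x16 idx=0: raw=0x18007 flags P=1 W=1 U=1 S=0
  ✓ 0x18D66  — 2 lookups

Access #0 PA: 0x18D66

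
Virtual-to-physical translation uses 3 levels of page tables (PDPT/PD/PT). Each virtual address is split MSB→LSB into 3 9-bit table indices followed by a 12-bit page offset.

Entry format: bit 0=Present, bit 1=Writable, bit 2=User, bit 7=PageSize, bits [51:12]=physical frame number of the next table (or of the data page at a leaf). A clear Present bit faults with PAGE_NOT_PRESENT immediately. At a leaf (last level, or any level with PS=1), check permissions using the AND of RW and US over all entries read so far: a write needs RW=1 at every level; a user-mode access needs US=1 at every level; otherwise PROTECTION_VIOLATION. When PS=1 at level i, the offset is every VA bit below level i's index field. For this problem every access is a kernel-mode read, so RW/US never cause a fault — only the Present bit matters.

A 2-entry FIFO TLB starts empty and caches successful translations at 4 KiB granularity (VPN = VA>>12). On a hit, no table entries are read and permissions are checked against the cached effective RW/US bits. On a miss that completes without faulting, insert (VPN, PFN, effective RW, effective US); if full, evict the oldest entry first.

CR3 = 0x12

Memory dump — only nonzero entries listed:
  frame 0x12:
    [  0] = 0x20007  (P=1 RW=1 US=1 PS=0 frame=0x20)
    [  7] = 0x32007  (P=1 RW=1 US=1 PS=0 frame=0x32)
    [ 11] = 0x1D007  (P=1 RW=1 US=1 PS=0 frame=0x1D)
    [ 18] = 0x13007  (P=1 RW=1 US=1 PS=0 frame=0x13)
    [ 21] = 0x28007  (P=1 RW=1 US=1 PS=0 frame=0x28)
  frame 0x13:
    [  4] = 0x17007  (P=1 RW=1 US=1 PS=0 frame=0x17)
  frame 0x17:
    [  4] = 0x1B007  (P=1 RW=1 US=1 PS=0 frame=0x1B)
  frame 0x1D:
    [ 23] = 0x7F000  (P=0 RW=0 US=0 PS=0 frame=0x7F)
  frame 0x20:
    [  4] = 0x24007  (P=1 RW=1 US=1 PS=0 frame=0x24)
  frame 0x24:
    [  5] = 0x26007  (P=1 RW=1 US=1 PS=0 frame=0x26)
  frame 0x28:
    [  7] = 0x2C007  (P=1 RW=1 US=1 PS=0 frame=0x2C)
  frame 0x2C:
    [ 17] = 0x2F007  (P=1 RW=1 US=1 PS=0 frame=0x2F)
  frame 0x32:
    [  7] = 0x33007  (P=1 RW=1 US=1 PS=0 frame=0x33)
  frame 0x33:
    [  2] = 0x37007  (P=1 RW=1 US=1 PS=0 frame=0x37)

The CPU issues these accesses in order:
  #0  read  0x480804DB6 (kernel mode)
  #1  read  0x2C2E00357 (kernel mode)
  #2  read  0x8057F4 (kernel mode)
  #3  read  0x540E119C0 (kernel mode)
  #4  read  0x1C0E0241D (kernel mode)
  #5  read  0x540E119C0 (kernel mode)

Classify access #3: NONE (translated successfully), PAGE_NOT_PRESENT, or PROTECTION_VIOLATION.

Per-access translation:
#0 VA=0x480804DB6 (r,kernel):
  lvl0: tbl 0x12, slot 18 ⇒ 0x13007 (P1/RW1/US1/PS0)
  lvl1: tbl 0x13, slot 4 ⇒ 0x17007 (P1/RW1/US1/PS0)
  lvl2: tbl 0x17, slot 4 ⇒ 0x1B007 (P1/RW1/US1/PS0)
  ⇒ phys 0x1BDB6  [3 reads]
#1 VA=0x2C2E00357 (r,kernel):
  lvl0: tbl 0x12, slot 11 ⇒ 0x1D007 (P1/RW1/US1/PS0)
  lvl1: tbl 0x1D, slot 23 ⇒ 0x7F000 (P0/RW0/US0/PS0)
  ✗ PAGE_NOT_PRESENT  [2 reads]
#2 VA=0x8057F4 (r,kernel):
  lvl0: tbl 0x12, slot 0 ⇒ 0x20007 (P1/RW1/US1/PS0)
  lvl1: tbl 0x20, slot 4 ⇒ 0x24007 (P1/RW1/US1/PS0)
  lvl2: tbl 0x24, slot 5 ⇒ 0x26007 (P1/RW1/US1/PS0)
  ⇒ phys 0x267F4  [3 reads]
#3 VA=0x540E119C0 (r,kernel):
  lvl0: tbl 0x12, slot 21 ⇒ 0x28007 (P1/RW1/US1/PS0)
  lvl1: tbl 0x28, slot 7 ⇒ 0x2C007 (P1/RW1/US1/PS0)
  lvl2: tbl 0x2C, slot 17 ⇒ 0x2F007 (P1/RW1/US1/PS0)
  ⇒ phys 0x2F9C0  [3 reads]
#4 VA=0x1C0E0241D (r,kernel):
  lvl0: tbl 0x12, slot 7 ⇒ 0x32007 (P1/RW1/US1/PS0)
  lvl1: tbl 0x32, slot 7 ⇒ 0x33007 (P1/RW1/US1/PS0)
  lvl2: tbl 0x33, slot 2 ⇒ 0x37007 (P1/RW1/US1/PS0)
  ⇒ phys 0x3741D  [3 reads]
#5 VA=0x540E119C0 (r,kernel):
  TLB hit vpn=0x540E11 → PA=0x2F9C0

Access #3 fault: NONE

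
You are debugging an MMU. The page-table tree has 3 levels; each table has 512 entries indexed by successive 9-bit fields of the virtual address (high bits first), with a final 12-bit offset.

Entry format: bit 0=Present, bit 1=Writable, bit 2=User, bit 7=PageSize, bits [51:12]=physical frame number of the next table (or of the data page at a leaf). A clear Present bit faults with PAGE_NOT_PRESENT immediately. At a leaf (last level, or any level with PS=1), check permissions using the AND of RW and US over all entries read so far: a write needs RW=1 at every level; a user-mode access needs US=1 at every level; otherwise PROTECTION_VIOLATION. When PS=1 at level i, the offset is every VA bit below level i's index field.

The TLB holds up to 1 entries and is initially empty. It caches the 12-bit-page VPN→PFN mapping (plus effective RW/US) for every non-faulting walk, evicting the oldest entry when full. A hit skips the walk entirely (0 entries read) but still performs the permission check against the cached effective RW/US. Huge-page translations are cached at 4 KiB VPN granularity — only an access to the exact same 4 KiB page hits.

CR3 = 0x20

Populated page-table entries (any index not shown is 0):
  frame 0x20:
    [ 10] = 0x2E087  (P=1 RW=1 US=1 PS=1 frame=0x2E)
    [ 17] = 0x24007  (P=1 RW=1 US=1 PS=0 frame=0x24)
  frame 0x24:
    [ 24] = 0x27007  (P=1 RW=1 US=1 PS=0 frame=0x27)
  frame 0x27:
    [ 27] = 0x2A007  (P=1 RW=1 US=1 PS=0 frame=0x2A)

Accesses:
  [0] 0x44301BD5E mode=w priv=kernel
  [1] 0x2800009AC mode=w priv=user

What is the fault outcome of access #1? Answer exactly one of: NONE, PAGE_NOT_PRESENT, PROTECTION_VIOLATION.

Walk each access:
#0 VA=0x44301BD5E (w,kernel):
  L0 @0x20[17] → 0x24007  P=1,RW=1,US=1,PS=0
  L1 @0x24[24] → 0x27007  P=1,RW=1,US=1,PS=0
  L2 @0x27[27] → 0x2A007  P=1,RW=1,US=1,PS=0
  ⇒ phys 0x2AD5E  [3 reads]
#1 VA=0x2800009AC (w,user):
  L0 @0x20[10] → 0x2E087  P=1,RW=1,US=1,PS=1
  ⇒ phys 0x2E9AC (huge @L0)  [1 reads]

Access #1 fault: NONE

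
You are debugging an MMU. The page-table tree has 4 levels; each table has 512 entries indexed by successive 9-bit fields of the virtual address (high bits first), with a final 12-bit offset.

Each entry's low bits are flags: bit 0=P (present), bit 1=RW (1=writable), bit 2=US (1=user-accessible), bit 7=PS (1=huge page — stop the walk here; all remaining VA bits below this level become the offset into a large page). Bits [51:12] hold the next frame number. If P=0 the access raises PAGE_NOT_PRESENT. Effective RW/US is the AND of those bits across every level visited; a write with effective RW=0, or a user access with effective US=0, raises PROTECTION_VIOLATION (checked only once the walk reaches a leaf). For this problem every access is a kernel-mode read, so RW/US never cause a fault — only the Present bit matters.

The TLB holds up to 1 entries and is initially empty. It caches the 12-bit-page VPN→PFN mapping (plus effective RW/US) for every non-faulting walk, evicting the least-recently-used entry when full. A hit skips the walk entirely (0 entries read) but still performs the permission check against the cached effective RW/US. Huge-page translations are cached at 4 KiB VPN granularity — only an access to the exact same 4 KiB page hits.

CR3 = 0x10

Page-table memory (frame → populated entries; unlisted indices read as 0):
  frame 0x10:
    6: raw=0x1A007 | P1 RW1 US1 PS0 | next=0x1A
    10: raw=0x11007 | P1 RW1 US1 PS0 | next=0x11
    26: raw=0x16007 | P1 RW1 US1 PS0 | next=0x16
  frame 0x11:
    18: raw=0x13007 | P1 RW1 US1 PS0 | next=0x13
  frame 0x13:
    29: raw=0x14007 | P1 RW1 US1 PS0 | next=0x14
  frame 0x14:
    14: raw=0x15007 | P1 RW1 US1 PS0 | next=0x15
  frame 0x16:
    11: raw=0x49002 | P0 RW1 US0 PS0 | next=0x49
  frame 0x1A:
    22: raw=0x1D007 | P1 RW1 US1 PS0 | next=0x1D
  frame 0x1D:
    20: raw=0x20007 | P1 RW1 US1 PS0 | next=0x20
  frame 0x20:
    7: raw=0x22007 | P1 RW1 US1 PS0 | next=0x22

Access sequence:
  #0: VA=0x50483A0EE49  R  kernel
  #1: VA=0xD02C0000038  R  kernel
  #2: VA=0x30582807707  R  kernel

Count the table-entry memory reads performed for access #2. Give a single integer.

Walk each access:
#0 VA=0x50483A0EE49 (r,kernel):
  lvl0: tbl 0x10, slot 10 ⇒ 0x11007 (P1/RW1/US1/PS0)
  lvl1: tbl 0x11, slot 18 ⇒ 0x13007 (P1/RW1/US1/PS0)
  lvl2: tbl 0x13, slot 29 ⇒ 0x14007 (P1/RW1/US1/PS0)
  lvl3: tbl 0x14, slot 14 ⇒ 0x15007 (P1/RW1/US1/PS0)
  ✓ 0x15E49  — 4 lookups
#1 VA=0xD02C0000038 (r,kernel):
  lvl0: tbl 0x10, slot 26 ⇒ 0x16007 (P1/RW1/US1/PS0)
  lvl1: tbl 0x16, slot 11 ⇒ 0x49002 (P0/RW1/US0/PS0)
  ✗ PAGE_NOT_PRESENT  [2 reads]
#2 VA=0x30582807707 (r,kernel):
  lvl0: tbl 0x10, slot 6 ⇒ 0x1A007 (P1/RW1/US1/PS0)
  lvl1: tbl 0x1A, slot 22 ⇒ 0x1D007 (P1/RW1/US1/PS0)
  lvl2: tbl 0x1D, slot 20 ⇒ 0x20007 (P1/RW1/US1/PS0)
  lvl3: tbl 0x20, slot 7 ⇒ 0x22007 (P1/RW1/US1/PS0)
  ✓ 0x22707  — 4 lookups

Entries read for #2: 4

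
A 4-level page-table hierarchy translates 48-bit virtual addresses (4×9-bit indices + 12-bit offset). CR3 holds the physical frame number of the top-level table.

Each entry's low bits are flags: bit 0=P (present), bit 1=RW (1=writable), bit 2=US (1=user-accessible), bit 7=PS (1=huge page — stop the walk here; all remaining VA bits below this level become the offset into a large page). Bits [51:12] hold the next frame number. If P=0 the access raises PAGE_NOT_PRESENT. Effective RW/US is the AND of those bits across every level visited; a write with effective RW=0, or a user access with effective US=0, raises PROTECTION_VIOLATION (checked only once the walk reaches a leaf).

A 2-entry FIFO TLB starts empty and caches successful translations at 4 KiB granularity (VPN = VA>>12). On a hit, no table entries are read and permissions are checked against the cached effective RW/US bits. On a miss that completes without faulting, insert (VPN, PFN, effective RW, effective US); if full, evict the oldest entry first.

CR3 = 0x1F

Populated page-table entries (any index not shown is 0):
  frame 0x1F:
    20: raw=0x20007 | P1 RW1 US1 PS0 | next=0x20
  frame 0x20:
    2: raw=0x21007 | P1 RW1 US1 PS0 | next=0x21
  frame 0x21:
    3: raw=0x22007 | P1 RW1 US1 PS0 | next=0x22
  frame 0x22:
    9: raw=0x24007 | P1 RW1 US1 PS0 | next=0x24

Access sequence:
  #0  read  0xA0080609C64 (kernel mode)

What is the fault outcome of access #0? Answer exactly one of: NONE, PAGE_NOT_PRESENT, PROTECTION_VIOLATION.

Trace:
#0 VA=0xA0080609C64 (r,kernel):
  L0 @0x1F[20] → 0x20007  P=1,RW=1,US=1,PS=0
  L1 @0x20[2] → 0x21007  P=1,RW=1,US=1,PS=0
  L2 @0x21[3] → 0x22007  P=1,RW=1,US=1,PS=0
  L3 @0x22[9] → 0x24007  P=1,RW=1,US=1,PS=0
  ⇒ phys 0x24C64  [4 reads]

Access #0 fault: NONE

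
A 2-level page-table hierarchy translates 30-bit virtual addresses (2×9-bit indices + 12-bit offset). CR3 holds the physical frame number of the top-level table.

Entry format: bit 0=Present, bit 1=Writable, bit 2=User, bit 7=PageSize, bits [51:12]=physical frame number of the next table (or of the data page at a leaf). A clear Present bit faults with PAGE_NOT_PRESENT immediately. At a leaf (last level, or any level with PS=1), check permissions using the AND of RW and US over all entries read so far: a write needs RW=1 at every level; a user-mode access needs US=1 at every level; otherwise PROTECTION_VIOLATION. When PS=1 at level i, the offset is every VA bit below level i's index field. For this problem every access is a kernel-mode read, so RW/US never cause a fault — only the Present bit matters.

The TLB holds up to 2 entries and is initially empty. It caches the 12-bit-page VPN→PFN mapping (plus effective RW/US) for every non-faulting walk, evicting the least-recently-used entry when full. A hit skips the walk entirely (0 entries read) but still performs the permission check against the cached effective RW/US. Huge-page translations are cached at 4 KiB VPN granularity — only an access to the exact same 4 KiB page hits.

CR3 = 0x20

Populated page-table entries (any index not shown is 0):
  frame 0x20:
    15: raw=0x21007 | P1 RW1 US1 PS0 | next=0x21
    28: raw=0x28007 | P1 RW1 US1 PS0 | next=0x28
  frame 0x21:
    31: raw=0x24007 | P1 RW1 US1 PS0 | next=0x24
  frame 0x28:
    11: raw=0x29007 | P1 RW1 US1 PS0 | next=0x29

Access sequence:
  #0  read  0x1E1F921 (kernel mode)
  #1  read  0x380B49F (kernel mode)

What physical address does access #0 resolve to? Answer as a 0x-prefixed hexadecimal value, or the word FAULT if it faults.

Walk each access:
#0 VA=0x1E1F921 (r,kernel):
  lvl0: tbl 0x20, slot 15 ⇒ 0x21007 (P1/RW1/US1/PS0)
  lvl1: tbl 0x21, slot 31 ⇒ 0x24007 (P1/RW1/US1/PS0)
  ⇒ phys 0x24921  [2 reads]
#1 VA=0x380B49F (r,kernel):
  lvl0: tbl 0x20, slot 28 ⇒ 0x28007 (P1/RW1/US1/PS0)
  lvl1: tbl 0x28, slot 11 ⇒ 0x29007 (P1/RW1/US1/PS0)
  ⇒ phys 0x2949F  [2 reads]

Access #0 PA: 0x24921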